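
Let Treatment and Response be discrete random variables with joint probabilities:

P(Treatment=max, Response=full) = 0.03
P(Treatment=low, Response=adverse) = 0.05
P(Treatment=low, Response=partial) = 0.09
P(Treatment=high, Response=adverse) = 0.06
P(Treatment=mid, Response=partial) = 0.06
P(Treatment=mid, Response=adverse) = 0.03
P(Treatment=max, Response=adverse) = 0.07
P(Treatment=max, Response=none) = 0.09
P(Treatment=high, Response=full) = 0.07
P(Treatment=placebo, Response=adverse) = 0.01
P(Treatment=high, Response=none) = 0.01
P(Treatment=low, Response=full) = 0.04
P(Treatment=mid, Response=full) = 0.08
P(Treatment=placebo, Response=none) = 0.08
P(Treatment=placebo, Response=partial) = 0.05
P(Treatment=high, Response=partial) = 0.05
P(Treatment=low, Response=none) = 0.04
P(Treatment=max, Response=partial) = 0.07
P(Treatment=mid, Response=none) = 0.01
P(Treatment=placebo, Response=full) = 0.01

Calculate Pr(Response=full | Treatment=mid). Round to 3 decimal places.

P(Treatment=mid) = 0.01 + 0.06 + 0.08 + 0.03 = 0.18.
P(Response=full | Treatment=mid) = 0.08/0.18 = 0.444.

0.444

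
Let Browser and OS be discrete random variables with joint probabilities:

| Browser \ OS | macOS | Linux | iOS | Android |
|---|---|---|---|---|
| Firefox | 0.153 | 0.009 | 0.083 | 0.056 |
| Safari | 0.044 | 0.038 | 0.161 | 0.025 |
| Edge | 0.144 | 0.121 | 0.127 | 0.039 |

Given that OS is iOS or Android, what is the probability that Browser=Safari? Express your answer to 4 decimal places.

0.3788

P(OS=iOS) = 0.083 + 0.161 + 0.127 = 0.371.
P(OS=Android) = 0.056 + 0.025 + 0.039 = 0.120.
P(OS ∈ {iOS, Android}) = 0.371 + 0.120 = 0.491; P(Browser=Safari, OS ∈ {iOS, Android}) = 0.161 + 0.025 = 0.186.
P(Browser=Safari | OS ∈ {iOS, Android}) = 0.186/0.491 = 0.3788.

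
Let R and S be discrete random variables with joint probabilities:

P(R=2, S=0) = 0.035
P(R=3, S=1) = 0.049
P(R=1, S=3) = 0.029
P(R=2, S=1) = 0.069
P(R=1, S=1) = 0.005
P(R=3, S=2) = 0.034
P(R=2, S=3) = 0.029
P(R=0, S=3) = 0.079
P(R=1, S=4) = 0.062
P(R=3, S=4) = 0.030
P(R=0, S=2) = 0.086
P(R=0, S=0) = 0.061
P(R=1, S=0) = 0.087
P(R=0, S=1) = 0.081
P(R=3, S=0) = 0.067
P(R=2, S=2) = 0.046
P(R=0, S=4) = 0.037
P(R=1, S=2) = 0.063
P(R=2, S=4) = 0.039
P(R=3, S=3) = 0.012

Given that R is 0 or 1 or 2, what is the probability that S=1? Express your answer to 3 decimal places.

0.192

P(R=0) = 0.061 + 0.081 + 0.086 + 0.079 + 0.037 = 0.344.
P(R=1) = 0.087 + 0.005 + 0.063 + 0.029 + 0.062 = 0.246.
P(R=2) = 0.035 + 0.069 + 0.046 + 0.029 + 0.039 = 0.218.
P(R ∈ {0, 1, 2}) = 0.344 + 0.246 + 0.218 = 0.808; P(S=1, R ∈ {0, 1, 2}) = 0.081 + 0.005 + 0.069 = 0.155.
P(S=1 | R ∈ {0, 1, 2}) = 0.155/0.808 = 0.192.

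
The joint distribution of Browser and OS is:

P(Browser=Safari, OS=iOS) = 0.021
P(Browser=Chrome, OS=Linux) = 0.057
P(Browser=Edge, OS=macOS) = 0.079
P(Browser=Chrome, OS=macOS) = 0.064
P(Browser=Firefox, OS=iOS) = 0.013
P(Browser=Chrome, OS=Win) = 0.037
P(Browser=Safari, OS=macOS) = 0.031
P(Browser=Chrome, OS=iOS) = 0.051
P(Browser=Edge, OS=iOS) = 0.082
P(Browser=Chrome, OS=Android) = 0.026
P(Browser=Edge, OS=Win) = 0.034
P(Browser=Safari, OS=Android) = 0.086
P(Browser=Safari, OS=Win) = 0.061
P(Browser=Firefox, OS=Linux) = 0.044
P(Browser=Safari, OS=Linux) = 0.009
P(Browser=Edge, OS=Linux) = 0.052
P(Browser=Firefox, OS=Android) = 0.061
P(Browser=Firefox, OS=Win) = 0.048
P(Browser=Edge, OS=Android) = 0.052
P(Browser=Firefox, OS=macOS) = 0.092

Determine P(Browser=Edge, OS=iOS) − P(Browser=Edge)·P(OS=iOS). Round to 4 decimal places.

0.0321

P(Browser=Edge) = 0.034 + 0.079 + 0.052 + 0.082 + 0.052 = 0.299.
P(OS=iOS) = 0.051 + 0.013 + 0.021 + 0.082 = 0.167.
P(Browser=Edge, OS=iOS) − P(Browser=Edge)P(OS=iOS) = 0.082 − 0.299×0.167 = 0.0321.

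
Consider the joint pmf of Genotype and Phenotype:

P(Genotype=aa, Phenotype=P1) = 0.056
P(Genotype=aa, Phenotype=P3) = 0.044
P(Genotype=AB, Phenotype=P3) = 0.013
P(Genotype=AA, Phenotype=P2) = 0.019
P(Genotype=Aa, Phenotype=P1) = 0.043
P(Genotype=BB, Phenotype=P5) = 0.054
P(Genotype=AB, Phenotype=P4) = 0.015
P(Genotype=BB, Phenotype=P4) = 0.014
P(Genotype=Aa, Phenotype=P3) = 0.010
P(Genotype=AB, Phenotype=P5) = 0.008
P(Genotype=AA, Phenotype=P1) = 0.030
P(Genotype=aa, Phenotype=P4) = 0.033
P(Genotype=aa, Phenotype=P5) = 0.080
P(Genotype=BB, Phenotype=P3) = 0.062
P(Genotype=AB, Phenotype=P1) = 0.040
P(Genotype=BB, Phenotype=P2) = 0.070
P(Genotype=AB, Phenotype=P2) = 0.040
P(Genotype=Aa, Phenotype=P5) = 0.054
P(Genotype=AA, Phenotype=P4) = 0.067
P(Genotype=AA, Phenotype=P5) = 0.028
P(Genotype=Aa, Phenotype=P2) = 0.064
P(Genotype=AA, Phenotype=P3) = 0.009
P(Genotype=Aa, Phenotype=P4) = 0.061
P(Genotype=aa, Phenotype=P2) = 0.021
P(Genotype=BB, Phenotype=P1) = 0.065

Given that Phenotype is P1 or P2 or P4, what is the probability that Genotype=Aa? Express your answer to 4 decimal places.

P(Phenotype=P1) = 0.030 + 0.043 + 0.056 + 0.040 + 0.065 = 0.234.
P(Phenotype=P2) = 0.019 + 0.064 + 0.021 + 0.040 + 0.070 = 0.214.
P(Phenotype=P4) = 0.067 + 0.061 + 0.033 + 0.015 + 0.014 = 0.190.
P(Phenotype ∈ {P1, P2, P4}) = 0.234 + 0.214 + 0.190 = 0.638; P(Genotype=Aa, Phenotype ∈ {P1, P2, P4}) = 0.043 + 0.064 + 0.061 = 0.168.
P(Genotype=Aa | Phenotype ∈ {P1, P2, P4}) = 0.168/0.638 = 0.2633.

0.2633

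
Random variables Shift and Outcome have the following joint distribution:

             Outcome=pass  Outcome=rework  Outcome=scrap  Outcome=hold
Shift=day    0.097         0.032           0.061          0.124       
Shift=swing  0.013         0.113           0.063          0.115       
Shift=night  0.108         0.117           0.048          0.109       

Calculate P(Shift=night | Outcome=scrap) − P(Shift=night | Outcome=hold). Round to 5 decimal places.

-0.03415

P(Outcome=scrap) = 0.061 + 0.063 + 0.048 = 0.172; P(Shift=night | Outcome=scrap) = 0.048/0.172 = 0.279070.
P(Outcome=hold) = 0.124 + 0.115 + 0.109 = 0.348; P(Shift=night | Outcome=hold) = 0.109/0.348 = 0.313218.
Difference = -0.03415.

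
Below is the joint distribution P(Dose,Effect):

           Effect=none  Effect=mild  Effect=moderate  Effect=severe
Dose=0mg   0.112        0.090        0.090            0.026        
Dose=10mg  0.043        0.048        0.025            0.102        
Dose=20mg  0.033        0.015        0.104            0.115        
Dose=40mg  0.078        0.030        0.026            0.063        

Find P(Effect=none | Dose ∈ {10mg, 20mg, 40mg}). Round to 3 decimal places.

0.226

P(Dose=10mg) = 0.043 + 0.048 + 0.025 + 0.102 = 0.218.
P(Dose=20mg) = 0.033 + 0.015 + 0.104 + 0.115 = 0.267.
P(Dose=40mg) = 0.078 + 0.030 + 0.026 + 0.063 = 0.197.
P(Dose ∈ {10mg, 20mg, 40mg}) = 0.218 + 0.267 + 0.197 = 0.682; P(Effect=none, Dose ∈ {10mg, 20mg, 40mg}) = 0.043 + 0.033 + 0.078 = 0.154.
P(Effect=none | Dose ∈ {10mg, 20mg, 40mg}) = 0.154/0.682 = 0.226.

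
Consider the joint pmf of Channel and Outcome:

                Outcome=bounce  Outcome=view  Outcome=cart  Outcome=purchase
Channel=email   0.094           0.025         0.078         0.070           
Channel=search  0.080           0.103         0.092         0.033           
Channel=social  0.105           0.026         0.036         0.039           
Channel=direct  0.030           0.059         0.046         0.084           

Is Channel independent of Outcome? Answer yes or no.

P(Channel=social) = 0.206 and P(Outcome=bounce) = 0.309, so their product is 0.06365, but P(Channel=social, Outcome=bounce) = 0.105. Since these differ, Channel and Outcome are not independent.

no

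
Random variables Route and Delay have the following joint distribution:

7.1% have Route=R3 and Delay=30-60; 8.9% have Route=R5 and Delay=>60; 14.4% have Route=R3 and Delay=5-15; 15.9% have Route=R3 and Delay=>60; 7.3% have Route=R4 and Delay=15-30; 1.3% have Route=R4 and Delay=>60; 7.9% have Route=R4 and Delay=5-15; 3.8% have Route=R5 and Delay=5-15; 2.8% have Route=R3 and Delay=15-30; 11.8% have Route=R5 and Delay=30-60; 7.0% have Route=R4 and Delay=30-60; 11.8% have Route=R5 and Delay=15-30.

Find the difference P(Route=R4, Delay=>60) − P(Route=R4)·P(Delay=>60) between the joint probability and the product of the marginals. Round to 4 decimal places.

P(Route=R4) = 0.079 + 0.073 + 0.070 + 0.013 = 0.235.
P(Delay=>60) = 0.159 + 0.013 + 0.089 = 0.261.
P(Route=R4, Delay=>60) − P(Route=R4)P(Delay=>60) = 0.013 − 0.235×0.261 = -0.0483.

-0.0483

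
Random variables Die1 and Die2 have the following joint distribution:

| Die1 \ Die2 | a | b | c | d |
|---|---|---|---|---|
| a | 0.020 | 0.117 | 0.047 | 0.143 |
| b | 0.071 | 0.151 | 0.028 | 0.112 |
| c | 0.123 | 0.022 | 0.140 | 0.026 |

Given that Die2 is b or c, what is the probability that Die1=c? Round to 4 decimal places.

0.3208

P(Die2=b) = 0.117 + 0.151 + 0.022 = 0.290.
P(Die2=c) = 0.047 + 0.028 + 0.140 = 0.215.
P(Die2 ∈ {b, c}) = 0.290 + 0.215 = 0.505; P(Die1=c, Die2 ∈ {b, c}) = 0.022 + 0.140 = 0.162.
P(Die1=c | Die2 ∈ {b, c}) = 0.162/0.505 = 0.3208.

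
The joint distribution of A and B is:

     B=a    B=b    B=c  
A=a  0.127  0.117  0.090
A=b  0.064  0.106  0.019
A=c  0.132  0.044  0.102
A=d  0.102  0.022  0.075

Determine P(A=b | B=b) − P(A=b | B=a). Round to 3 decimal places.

P(B=b) = 0.117 + 0.106 + 0.044 + 0.022 = 0.289; P(A=b | B=b) = 0.106/0.289 = 0.3668.
P(B=a) = 0.127 + 0.064 + 0.132 + 0.102 = 0.425; P(A=b | B=a) = 0.064/0.425 = 0.1506.
Difference = 0.216.

0.216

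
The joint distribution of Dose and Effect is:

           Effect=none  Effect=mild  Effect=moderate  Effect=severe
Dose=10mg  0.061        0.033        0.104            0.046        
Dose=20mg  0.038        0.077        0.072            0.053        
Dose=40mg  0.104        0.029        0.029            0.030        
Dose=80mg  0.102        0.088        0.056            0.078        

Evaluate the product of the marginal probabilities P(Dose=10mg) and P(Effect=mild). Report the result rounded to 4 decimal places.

P(Dose=10mg) = 0.061 + 0.033 + 0.104 + 0.046 = 0.244.
P(Effect=mild) = 0.033 + 0.077 + 0.029 + 0.088 = 0.227.
Product: 0.244 × 0.227 = 0.0554.

0.0554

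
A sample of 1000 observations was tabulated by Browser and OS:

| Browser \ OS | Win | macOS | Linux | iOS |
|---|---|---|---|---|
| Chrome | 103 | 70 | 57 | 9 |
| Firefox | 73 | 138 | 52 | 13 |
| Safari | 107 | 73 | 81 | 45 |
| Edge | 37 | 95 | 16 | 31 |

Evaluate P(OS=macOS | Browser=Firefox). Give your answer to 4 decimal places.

0.5000

Total with Browser=Firefox: 73 + 138 + 52 + 13 = 276.
P(OS=macOS | Browser=Firefox) = 138/276 = 0.5000.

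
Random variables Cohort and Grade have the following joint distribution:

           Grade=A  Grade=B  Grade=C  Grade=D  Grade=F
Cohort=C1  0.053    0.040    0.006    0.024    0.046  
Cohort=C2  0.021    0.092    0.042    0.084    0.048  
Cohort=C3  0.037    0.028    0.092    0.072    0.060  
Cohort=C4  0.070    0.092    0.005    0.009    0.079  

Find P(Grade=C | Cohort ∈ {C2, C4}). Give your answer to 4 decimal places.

0.0867

P(Cohort=C2) = 0.021 + 0.092 + 0.042 + 0.084 + 0.048 = 0.287.
P(Cohort=C4) = 0.070 + 0.092 + 0.005 + 0.009 + 0.079 = 0.255.
P(Cohort ∈ {C2, C4}) = 0.287 + 0.255 = 0.542; P(Grade=C, Cohort ∈ {C2, C4}) = 0.042 + 0.005 = 0.047.
P(Grade=C | Cohort ∈ {C2, C4}) = 0.047/0.542 = 0.0867.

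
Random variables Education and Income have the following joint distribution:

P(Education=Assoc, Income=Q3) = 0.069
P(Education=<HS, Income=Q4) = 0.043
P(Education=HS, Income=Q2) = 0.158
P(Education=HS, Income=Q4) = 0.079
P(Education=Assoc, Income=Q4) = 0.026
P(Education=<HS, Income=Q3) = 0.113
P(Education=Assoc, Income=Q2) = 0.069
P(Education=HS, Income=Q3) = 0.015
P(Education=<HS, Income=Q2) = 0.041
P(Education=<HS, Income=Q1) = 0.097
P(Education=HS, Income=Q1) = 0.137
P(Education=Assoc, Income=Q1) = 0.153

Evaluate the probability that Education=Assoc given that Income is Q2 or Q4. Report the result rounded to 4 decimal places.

0.2284

P(Income=Q2) = 0.041 + 0.158 + 0.069 = 0.268.
P(Income=Q4) = 0.043 + 0.079 + 0.026 = 0.148.
P(Income ∈ {Q2, Q4}) = 0.268 + 0.148 = 0.416; P(Education=Assoc, Income ∈ {Q2, Q4}) = 0.069 + 0.026 = 0.095.
P(Education=Assoc | Income ∈ {Q2, Q4}) = 0.095/0.416 = 0.2284.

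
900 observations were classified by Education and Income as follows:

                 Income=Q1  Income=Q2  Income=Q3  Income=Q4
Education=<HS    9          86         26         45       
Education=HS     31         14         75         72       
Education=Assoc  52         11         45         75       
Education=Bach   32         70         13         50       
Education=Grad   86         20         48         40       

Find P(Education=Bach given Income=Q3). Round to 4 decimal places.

Total with Income=Q3: 26 + 75 + 45 + 13 + 48 = 207.
P(Education=Bach | Income=Q3) = 13/207 = 0.0628.

0.0628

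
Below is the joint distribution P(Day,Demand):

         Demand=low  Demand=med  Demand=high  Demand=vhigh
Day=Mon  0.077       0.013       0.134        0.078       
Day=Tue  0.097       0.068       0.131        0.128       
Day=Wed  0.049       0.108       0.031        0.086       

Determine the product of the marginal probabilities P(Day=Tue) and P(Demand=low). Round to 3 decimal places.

0.095

P(Day=Tue) = 0.097 + 0.068 + 0.131 + 0.128 = 0.424.
P(Demand=low) = 0.077 + 0.097 + 0.049 = 0.223.
Product: 0.424 × 0.223 = 0.095.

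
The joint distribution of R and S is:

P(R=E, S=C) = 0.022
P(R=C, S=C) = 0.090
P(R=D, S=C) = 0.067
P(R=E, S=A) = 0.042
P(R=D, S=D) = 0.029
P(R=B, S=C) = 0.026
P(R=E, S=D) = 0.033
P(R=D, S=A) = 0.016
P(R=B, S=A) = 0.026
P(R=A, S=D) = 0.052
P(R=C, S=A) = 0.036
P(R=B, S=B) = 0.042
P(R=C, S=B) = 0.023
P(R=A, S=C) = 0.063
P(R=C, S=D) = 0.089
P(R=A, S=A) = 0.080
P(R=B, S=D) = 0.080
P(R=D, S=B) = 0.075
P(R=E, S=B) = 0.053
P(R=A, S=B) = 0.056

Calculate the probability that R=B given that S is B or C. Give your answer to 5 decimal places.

P(S=B) = 0.056 + 0.042 + 0.023 + 0.075 + 0.053 = 0.249.
P(S=C) = 0.063 + 0.026 + 0.090 + 0.067 + 0.022 = 0.268.
P(S ∈ {B, C}) = 0.249 + 0.268 = 0.517; P(R=B, S ∈ {B, C}) = 0.042 + 0.026 = 0.068.
P(R=B | S ∈ {B, C}) = 0.068/0.517 = 0.13153.

0.13153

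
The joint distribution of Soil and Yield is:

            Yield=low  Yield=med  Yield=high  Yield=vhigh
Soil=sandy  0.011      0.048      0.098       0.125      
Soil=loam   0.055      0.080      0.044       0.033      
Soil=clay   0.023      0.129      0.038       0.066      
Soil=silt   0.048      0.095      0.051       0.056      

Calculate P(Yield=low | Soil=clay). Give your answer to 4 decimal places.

P(Soil=clay) = 0.023 + 0.129 + 0.038 + 0.066 = 0.256.
P(Yield=low | Soil=clay) = 0.023/0.256 = 0.0898.

0.0898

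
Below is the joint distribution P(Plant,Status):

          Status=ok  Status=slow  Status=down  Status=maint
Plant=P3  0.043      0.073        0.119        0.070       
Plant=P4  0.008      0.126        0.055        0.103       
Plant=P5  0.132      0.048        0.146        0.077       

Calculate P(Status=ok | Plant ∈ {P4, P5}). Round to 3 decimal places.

0.201

P(Plant=P4) = 0.008 + 0.126 + 0.055 + 0.103 = 0.292.
P(Plant=P5) = 0.132 + 0.048 + 0.146 + 0.077 = 0.403.
P(Plant ∈ {P4, P5}) = 0.292 + 0.403 = 0.695; P(Status=ok, Plant ∈ {P4, P5}) = 0.008 + 0.132 = 0.140.
P(Status=ok | Plant ∈ {P4, P5}) = 0.140/0.695 = 0.201.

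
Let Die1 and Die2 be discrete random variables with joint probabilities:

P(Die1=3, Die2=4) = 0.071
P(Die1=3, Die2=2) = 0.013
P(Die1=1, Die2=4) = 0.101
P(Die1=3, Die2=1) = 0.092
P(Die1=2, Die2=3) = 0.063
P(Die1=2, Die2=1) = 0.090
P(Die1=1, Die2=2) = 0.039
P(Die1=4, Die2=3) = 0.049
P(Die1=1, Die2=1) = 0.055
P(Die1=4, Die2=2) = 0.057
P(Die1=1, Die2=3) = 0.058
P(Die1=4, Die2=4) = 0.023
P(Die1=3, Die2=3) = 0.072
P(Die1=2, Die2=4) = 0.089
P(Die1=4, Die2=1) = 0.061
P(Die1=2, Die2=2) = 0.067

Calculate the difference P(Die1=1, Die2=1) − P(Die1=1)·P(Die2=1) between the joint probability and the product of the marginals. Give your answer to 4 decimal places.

-0.0204

P(Die1=1) = 0.055 + 0.039 + 0.058 + 0.101 = 0.253.
P(Die2=1) = 0.055 + 0.090 + 0.092 + 0.061 = 0.298.
P(Die1=1, Die2=1) − P(Die1=1)P(Die2=1) = 0.055 − 0.253×0.298 = -0.0204.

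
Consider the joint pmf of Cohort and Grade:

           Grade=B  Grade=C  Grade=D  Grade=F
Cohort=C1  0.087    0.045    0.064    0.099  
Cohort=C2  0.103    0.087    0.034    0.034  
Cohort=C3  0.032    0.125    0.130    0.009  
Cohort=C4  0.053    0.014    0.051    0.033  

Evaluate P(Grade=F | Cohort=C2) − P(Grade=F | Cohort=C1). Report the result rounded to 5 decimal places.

-0.20381

P(Cohort=C2) = 0.103 + 0.087 + 0.034 + 0.034 = 0.258; P(Grade=F | Cohort=C2) = 0.034/0.258 = 0.131783.
P(Cohort=C1) = 0.087 + 0.045 + 0.064 + 0.099 = 0.295; P(Grade=F | Cohort=C1) = 0.099/0.295 = 0.335593.
Difference = -0.20381.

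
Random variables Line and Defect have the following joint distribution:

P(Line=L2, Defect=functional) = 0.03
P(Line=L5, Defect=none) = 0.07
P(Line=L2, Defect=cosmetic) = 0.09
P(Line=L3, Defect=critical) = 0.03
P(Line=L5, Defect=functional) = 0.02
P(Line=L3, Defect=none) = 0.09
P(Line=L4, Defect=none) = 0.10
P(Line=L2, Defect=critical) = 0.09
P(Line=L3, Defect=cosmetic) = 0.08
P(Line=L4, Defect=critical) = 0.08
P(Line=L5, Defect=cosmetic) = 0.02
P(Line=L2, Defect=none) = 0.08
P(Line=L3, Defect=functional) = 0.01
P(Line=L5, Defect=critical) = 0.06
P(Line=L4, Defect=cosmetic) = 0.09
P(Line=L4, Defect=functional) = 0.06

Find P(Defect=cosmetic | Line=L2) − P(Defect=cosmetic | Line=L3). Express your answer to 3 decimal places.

P(Line=L2) = 0.08 + 0.09 + 0.03 + 0.09 = 0.29; P(Defect=cosmetic | Line=L2) = 0.09/0.29 = 0.3103.
P(Line=L3) = 0.09 + 0.08 + 0.01 + 0.03 = 0.21; P(Defect=cosmetic | Line=L3) = 0.08/0.21 = 0.3810.
Difference = -0.071.

-0.071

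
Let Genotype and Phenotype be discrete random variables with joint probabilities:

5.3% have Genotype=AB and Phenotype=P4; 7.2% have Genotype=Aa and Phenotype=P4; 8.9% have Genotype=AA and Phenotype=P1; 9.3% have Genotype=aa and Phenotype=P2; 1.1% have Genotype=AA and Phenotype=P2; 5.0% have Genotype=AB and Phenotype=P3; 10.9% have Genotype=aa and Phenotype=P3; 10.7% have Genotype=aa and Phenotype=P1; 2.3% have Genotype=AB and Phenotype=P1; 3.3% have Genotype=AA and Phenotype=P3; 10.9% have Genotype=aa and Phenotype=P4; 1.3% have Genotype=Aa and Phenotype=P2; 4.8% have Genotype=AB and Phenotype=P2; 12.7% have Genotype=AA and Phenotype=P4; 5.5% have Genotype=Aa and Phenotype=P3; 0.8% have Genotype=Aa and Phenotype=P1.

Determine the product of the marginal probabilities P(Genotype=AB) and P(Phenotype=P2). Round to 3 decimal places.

0.029

P(Genotype=AB) = 0.023 + 0.048 + 0.050 + 0.053 = 0.174.
P(Phenotype=P2) = 0.011 + 0.013 + 0.093 + 0.048 = 0.165.
Product: 0.174 × 0.165 = 0.029.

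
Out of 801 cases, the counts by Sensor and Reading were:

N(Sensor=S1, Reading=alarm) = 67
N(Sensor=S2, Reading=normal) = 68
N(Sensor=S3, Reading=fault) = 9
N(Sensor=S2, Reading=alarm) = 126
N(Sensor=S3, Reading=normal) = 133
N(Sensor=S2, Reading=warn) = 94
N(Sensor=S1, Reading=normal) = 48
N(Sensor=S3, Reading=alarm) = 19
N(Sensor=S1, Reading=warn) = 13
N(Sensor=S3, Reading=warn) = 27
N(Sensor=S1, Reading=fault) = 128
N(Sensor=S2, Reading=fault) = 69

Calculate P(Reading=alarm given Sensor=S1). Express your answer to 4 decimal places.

Total with Sensor=S1: 48 + 13 + 67 + 128 = 256.
P(Reading=alarm | Sensor=S1) = 67/256 = 0.2617.

0.2617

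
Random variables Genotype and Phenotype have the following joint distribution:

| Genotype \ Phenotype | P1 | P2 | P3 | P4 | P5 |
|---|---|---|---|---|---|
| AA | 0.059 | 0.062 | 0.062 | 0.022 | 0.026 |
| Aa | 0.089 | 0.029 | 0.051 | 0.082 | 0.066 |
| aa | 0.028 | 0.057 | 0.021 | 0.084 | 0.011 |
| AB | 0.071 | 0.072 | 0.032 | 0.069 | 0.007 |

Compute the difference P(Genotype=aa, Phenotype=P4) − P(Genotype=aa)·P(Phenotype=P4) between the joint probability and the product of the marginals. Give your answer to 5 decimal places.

P(Genotype=aa) = 0.028 + 0.057 + 0.021 + 0.084 + 0.011 = 0.201.
P(Phenotype=P4) = 0.022 + 0.082 + 0.084 + 0.069 = 0.257.
P(Genotype=aa, Phenotype=P4) − P(Genotype=aa)P(Phenotype=P4) = 0.084 − 0.201×0.257 = 0.03234.

0.03234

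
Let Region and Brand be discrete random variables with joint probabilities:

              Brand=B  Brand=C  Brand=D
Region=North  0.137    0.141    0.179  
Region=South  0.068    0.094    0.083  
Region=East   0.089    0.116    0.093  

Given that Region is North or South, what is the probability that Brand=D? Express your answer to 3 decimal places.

P(Region=North) = 0.137 + 0.141 + 0.179 = 0.457.
P(Region=South) = 0.068 + 0.094 + 0.083 = 0.245.
P(Region ∈ {North, South}) = 0.457 + 0.245 = 0.702; P(Brand=D, Region ∈ {North, South}) = 0.179 + 0.083 = 0.262.
P(Brand=D | Region ∈ {North, South}) = 0.262/0.702 = 0.373.

0.373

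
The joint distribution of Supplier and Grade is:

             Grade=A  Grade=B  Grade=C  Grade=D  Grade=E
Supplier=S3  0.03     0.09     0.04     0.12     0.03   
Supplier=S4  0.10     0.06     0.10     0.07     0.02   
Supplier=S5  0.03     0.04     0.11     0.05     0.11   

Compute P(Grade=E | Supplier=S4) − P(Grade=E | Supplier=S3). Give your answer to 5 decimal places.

-0.03963

P(Supplier=S4) = 0.10 + 0.06 + 0.10 + 0.07 + 0.02 = 0.35; P(Grade=E | Supplier=S4) = 0.02/0.35 = 0.057143.
P(Supplier=S3) = 0.03 + 0.09 + 0.04 + 0.12 + 0.03 = 0.31; P(Grade=E | Supplier=S3) = 0.03/0.31 = 0.096774.
Difference = -0.03963.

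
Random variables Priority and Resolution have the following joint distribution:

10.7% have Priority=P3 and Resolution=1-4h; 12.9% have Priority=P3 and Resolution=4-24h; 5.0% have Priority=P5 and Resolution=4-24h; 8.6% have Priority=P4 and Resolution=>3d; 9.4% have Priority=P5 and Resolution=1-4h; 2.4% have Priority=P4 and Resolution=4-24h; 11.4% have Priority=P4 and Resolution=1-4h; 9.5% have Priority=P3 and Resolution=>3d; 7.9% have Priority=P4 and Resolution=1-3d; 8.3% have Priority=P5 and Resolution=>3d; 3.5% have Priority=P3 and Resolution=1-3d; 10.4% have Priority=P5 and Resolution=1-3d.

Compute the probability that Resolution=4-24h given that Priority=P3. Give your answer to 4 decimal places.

0.3525

P(Priority=P3) = 0.107 + 0.129 + 0.035 + 0.095 = 0.366.
P(Resolution=4-24h | Priority=P3) = 0.129/0.366 = 0.3525.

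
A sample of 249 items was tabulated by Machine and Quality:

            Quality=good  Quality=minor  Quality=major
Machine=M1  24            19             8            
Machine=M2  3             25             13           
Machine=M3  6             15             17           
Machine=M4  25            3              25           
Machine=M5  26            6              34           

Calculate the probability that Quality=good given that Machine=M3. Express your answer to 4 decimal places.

Total with Machine=M3: 6 + 15 + 17 = 38.
P(Quality=good | Machine=M3) = 6/38 = 0.1579.

0.1579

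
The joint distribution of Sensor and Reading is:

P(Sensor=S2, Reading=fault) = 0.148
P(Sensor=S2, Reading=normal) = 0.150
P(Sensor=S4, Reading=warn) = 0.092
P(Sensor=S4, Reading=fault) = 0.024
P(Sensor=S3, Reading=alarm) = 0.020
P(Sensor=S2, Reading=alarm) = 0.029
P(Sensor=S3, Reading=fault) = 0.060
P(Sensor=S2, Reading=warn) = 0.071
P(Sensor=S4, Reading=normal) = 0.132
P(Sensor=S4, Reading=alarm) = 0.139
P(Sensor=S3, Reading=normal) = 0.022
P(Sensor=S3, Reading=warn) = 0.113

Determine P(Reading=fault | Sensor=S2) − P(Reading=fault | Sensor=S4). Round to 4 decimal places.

0.3098

P(Sensor=S2) = 0.150 + 0.071 + 0.029 + 0.148 = 0.398; P(Reading=fault | Sensor=S2) = 0.148/0.398 = 0.37186.
P(Sensor=S4) = 0.132 + 0.092 + 0.139 + 0.024 = 0.387; P(Reading=fault | Sensor=S4) = 0.024/0.387 = 0.06202.
Difference = 0.3098.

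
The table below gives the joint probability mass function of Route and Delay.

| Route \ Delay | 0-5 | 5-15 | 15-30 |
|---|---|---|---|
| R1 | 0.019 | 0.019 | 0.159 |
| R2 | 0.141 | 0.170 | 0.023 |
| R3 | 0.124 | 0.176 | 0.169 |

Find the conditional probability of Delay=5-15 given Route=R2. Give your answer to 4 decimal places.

0.5090

P(Route=R2) = 0.141 + 0.170 + 0.023 = 0.334.
P(Delay=5-15 | Route=R2) = 0.170/0.334 = 0.5090.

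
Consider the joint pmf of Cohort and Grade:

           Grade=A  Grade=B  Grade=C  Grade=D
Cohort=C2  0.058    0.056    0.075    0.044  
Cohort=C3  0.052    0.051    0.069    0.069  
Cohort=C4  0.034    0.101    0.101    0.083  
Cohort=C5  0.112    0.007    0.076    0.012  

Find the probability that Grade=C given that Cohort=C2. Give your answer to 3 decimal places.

P(Cohort=C2) = 0.058 + 0.056 + 0.075 + 0.044 = 0.233.
P(Grade=C | Cohort=C2) = 0.075/0.233 = 0.322.

0.322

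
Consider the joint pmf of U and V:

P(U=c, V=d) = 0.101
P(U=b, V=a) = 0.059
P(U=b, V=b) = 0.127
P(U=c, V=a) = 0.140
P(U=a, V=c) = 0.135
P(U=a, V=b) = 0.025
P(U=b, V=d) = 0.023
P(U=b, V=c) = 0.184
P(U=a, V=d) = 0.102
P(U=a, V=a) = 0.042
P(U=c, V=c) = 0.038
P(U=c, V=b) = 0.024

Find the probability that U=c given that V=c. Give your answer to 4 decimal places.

P(V=c) = 0.135 + 0.184 + 0.038 = 0.357.
P(U=c | V=c) = 0.038/0.357 = 0.1064.

0.1064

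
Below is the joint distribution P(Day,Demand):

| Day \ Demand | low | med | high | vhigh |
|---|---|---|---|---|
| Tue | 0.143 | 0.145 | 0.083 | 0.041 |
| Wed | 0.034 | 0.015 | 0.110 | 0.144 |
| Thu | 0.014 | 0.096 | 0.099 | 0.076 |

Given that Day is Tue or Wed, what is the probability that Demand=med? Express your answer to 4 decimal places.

P(Day=Tue) = 0.143 + 0.145 + 0.083 + 0.041 = 0.412.
P(Day=Wed) = 0.034 + 0.015 + 0.110 + 0.144 = 0.303.
P(Day ∈ {Tue, Wed}) = 0.412 + 0.303 = 0.715; P(Demand=med, Day ∈ {Tue, Wed}) = 0.145 + 0.015 = 0.160.
P(Demand=med | Day ∈ {Tue, Wed}) = 0.160/0.715 = 0.2238.

0.2238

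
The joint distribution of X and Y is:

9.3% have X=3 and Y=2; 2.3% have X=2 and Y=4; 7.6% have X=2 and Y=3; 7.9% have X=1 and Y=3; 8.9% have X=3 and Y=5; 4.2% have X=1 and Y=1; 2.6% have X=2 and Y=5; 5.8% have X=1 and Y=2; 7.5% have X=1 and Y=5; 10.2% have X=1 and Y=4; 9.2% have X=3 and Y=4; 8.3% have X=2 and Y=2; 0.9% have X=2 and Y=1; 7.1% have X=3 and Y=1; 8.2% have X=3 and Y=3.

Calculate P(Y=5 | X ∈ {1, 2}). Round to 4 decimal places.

P(X=1) = 0.042 + 0.058 + 0.079 + 0.102 + 0.075 = 0.356.
P(X=2) = 0.009 + 0.083 + 0.076 + 0.023 + 0.026 = 0.217.
P(X ∈ {1, 2}) = 0.356 + 0.217 = 0.573; P(Y=5, X ∈ {1, 2}) = 0.075 + 0.026 = 0.101.
P(Y=5 | X ∈ {1, 2}) = 0.101/0.573 = 0.1763.

0.1763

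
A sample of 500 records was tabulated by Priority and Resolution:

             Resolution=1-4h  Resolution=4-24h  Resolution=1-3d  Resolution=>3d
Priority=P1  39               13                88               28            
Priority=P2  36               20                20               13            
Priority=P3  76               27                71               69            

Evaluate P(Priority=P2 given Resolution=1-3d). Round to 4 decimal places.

0.1117

Total with Resolution=1-3d: 88 + 20 + 71 = 179.
P(Priority=P2 | Resolution=1-3d) = 20/179 = 0.1117.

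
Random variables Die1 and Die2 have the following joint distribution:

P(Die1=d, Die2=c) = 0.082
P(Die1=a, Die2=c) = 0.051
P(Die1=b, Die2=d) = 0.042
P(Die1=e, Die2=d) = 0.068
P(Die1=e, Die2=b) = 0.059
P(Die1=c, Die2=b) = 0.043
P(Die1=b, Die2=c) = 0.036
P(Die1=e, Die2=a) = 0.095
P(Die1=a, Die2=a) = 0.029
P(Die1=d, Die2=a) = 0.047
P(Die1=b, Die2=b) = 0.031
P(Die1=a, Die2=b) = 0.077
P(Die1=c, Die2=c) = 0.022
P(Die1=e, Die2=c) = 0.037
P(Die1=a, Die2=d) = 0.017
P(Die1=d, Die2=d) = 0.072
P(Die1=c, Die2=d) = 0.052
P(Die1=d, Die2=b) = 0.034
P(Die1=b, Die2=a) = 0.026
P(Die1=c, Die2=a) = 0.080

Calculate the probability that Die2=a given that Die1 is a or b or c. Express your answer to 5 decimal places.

P(Die1=a) = 0.029 + 0.077 + 0.051 + 0.017 = 0.174.
P(Die1=b) = 0.026 + 0.031 + 0.036 + 0.042 = 0.135.
P(Die1=c) = 0.080 + 0.043 + 0.022 + 0.052 = 0.197.
P(Die1 ∈ {a, b, c}) = 0.174 + 0.135 + 0.197 = 0.506; P(Die2=a, Die1 ∈ {a, b, c}) = 0.029 + 0.026 + 0.080 = 0.135.
P(Die2=a | Die1 ∈ {a, b, c}) = 0.135/0.506 = 0.26680.

0.26680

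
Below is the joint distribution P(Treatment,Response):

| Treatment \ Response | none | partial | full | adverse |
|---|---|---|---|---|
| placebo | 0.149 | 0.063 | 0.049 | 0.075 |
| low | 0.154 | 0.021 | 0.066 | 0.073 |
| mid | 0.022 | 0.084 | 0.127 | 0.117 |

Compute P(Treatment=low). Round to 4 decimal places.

0.3140

P(Treatment=low) = 0.154 + 0.021 + 0.066 + 0.073 = 0.314.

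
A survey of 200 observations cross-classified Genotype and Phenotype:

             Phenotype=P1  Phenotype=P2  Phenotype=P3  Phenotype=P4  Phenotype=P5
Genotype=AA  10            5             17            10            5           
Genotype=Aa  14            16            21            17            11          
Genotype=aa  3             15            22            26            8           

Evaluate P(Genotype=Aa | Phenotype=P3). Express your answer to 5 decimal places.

0.35000

Total with Phenotype=P3: 17 + 21 + 22 = 60.
P(Genotype=Aa | Phenotype=P3) = 21/60 = 0.35000.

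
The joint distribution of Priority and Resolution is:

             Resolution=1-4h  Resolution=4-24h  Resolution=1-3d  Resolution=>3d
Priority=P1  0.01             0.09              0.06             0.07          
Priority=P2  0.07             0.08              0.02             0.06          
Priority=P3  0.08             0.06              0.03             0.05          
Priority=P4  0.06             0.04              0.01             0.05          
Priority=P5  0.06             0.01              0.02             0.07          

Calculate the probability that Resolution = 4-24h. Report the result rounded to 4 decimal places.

0.2800

P(Resolution=4-24h) = 0.09 + 0.08 + 0.06 + 0.04 + 0.01 = 0.28.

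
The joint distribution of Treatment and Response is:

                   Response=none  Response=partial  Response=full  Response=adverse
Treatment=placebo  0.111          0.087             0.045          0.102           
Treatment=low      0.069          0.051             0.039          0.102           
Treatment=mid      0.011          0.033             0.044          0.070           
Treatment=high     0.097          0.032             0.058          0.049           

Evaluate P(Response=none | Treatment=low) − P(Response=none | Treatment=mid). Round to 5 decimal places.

P(Treatment=low) = 0.069 + 0.051 + 0.039 + 0.102 = 0.261; P(Response=none | Treatment=low) = 0.069/0.261 = 0.264368.
P(Treatment=mid) = 0.011 + 0.033 + 0.044 + 0.070 = 0.158; P(Response=none | Treatment=mid) = 0.011/0.158 = 0.069620.
Difference = 0.19475.

0.19475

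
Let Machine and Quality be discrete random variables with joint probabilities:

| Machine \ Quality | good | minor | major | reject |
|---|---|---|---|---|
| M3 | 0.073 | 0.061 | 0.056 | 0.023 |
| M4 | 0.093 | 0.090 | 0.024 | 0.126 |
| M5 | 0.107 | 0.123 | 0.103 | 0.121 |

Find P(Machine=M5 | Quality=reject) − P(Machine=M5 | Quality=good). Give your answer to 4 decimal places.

P(Quality=reject) = 0.023 + 0.126 + 0.121 = 0.270; P(Machine=M5 | Quality=reject) = 0.121/0.270 = 0.44815.
P(Quality=good) = 0.073 + 0.093 + 0.107 = 0.273; P(Machine=M5 | Quality=good) = 0.107/0.273 = 0.39194.
Difference = 0.0562.

0.0562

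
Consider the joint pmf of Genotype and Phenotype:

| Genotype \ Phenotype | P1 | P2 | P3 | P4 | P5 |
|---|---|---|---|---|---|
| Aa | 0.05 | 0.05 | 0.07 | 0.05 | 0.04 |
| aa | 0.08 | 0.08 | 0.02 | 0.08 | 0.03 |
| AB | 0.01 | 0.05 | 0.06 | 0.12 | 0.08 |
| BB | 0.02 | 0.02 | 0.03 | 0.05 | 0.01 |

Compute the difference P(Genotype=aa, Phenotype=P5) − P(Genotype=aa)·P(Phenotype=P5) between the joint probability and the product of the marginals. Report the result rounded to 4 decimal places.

-0.0164

P(Genotype=aa) = 0.08 + 0.08 + 0.02 + 0.08 + 0.03 = 0.29.
P(Phenotype=P5) = 0.04 + 0.03 + 0.08 + 0.01 = 0.16.
P(Genotype=aa, Phenotype=P5) − P(Genotype=aa)P(Phenotype=P5) = 0.03 − 0.29×0.16 = -0.0164.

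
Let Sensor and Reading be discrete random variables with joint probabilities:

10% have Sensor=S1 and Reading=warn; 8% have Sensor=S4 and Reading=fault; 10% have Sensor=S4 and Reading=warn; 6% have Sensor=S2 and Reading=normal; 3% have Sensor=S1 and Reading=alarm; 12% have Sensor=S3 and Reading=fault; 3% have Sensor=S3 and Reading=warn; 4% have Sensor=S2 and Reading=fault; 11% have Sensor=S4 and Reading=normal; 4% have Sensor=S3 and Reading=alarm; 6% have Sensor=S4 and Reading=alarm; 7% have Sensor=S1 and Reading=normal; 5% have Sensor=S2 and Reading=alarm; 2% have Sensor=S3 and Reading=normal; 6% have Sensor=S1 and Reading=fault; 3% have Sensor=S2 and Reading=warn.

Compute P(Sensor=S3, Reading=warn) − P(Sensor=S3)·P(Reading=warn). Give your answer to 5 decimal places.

-0.02460

P(Sensor=S3) = 0.02 + 0.03 + 0.04 + 0.12 = 0.21.
P(Reading=warn) = 0.10 + 0.03 + 0.03 + 0.10 = 0.26.
P(Sensor=S3, Reading=warn) − P(Sensor=S3)P(Reading=warn) = 0.03 − 0.21×0.26 = -0.02460.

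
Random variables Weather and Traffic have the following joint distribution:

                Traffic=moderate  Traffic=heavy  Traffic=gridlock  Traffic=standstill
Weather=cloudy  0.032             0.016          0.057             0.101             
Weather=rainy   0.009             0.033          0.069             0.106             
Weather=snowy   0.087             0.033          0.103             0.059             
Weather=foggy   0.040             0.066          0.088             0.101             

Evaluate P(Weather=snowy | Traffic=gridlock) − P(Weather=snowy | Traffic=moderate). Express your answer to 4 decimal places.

P(Traffic=gridlock) = 0.057 + 0.069 + 0.103 + 0.088 = 0.317; P(Weather=snowy | Traffic=gridlock) = 0.103/0.317 = 0.32492.
P(Traffic=moderate) = 0.032 + 0.009 + 0.087 + 0.040 = 0.168; P(Weather=snowy | Traffic=moderate) = 0.087/0.168 = 0.51786.
Difference = -0.1929.

-0.1929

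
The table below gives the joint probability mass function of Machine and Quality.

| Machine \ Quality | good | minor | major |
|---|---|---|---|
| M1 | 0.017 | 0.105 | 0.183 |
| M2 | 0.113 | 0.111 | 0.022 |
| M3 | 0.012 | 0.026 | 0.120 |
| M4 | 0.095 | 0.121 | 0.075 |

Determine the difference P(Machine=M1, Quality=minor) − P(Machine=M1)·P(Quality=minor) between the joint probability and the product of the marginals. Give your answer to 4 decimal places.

P(Machine=M1) = 0.017 + 0.105 + 0.183 = 0.305.
P(Quality=minor) = 0.105 + 0.111 + 0.026 + 0.121 = 0.363.
P(Machine=M1, Quality=minor) − P(Machine=M1)P(Quality=minor) = 0.105 − 0.305×0.363 = -0.0057.

-0.0057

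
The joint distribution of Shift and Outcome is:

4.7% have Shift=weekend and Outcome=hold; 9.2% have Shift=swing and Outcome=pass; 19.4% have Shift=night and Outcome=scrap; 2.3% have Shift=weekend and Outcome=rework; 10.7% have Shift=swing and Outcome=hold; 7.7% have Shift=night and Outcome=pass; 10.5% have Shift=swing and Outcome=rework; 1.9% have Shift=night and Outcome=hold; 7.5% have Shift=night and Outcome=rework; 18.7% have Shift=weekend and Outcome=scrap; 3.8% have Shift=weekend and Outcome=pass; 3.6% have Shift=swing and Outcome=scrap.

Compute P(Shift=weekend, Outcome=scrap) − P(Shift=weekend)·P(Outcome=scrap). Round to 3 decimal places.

0.064

P(Shift=weekend) = 0.038 + 0.023 + 0.187 + 0.047 = 0.295.
P(Outcome=scrap) = 0.036 + 0.194 + 0.187 = 0.417.
P(Shift=weekend, Outcome=scrap) − P(Shift=weekend)P(Outcome=scrap) = 0.187 − 0.295×0.417 = 0.064.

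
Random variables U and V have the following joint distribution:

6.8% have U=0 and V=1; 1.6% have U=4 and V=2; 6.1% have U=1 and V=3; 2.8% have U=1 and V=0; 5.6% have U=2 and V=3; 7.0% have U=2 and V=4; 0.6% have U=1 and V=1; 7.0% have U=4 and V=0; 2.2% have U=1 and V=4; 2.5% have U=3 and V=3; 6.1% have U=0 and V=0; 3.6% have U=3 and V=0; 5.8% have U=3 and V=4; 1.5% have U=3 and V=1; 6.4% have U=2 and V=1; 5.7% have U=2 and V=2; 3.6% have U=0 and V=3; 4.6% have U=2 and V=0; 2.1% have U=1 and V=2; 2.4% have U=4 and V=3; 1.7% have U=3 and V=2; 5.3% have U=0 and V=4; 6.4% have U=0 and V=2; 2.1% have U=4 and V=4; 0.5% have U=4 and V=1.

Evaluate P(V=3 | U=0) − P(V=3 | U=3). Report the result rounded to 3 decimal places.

-0.038

P(U=0) = 0.061 + 0.068 + 0.064 + 0.036 + 0.053 = 0.282; P(V=3 | U=0) = 0.036/0.282 = 0.1277.
P(U=3) = 0.036 + 0.015 + 0.017 + 0.025 + 0.058 = 0.151; P(V=3 | U=3) = 0.025/0.151 = 0.1656.
Difference = -0.038.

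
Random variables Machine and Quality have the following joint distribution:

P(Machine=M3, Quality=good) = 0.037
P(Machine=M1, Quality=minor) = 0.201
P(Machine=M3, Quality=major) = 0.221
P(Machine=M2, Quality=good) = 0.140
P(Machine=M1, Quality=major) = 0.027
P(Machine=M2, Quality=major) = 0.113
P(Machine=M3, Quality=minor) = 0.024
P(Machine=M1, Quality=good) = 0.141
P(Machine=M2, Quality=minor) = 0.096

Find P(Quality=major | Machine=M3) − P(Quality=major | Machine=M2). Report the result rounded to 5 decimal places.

P(Machine=M3) = 0.037 + 0.024 + 0.221 = 0.282; P(Quality=major | Machine=M3) = 0.221/0.282 = 0.783688.
P(Machine=M2) = 0.140 + 0.096 + 0.113 = 0.349; P(Quality=major | Machine=M2) = 0.113/0.349 = 0.323782.
Difference = 0.45991.

0.45991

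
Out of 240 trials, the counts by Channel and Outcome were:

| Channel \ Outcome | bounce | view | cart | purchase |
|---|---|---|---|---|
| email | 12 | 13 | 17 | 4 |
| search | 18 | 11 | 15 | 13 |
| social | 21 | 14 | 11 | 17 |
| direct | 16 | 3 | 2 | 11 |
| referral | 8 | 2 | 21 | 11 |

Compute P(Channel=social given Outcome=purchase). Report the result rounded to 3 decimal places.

0.304

Total with Outcome=purchase: 4 + 13 + 17 + 11 + 11 = 56.
P(Channel=social | Outcome=purchase) = 17/56 = 0.304.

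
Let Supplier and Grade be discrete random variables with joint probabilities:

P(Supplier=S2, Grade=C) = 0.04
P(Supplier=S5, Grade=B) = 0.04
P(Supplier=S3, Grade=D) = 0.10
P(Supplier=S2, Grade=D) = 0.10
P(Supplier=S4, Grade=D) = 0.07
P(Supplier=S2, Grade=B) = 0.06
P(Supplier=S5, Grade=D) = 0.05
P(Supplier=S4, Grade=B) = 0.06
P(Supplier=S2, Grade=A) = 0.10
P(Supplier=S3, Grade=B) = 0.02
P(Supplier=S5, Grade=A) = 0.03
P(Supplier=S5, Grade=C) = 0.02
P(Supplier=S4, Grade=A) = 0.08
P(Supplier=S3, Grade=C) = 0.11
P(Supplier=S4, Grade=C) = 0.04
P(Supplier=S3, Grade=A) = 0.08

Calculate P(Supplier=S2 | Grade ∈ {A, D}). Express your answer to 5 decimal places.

P(Grade=A) = 0.10 + 0.08 + 0.08 + 0.03 = 0.29.
P(Grade=D) = 0.10 + 0.10 + 0.07 + 0.05 = 0.32.
P(Grade ∈ {A, D}) = 0.29 + 0.32 = 0.61; P(Supplier=S2, Grade ∈ {A, D}) = 0.10 + 0.10 = 0.20.
P(Supplier=S2 | Grade ∈ {A, D}) = 0.20/0.61 = 0.32787.

0.32787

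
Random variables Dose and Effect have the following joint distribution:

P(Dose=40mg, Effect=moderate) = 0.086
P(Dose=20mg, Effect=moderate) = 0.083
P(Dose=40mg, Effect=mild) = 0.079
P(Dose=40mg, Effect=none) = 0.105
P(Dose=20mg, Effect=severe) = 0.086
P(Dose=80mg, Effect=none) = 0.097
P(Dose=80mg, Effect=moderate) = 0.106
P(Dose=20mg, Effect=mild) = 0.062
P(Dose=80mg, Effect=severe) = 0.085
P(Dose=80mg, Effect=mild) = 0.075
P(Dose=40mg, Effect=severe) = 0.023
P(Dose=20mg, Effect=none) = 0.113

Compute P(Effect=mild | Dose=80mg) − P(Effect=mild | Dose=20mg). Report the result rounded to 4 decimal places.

0.0264

P(Dose=80mg) = 0.097 + 0.075 + 0.106 + 0.085 = 0.363; P(Effect=mild | Dose=80mg) = 0.075/0.363 = 0.20661.
P(Dose=20mg) = 0.113 + 0.062 + 0.083 + 0.086 = 0.344; P(Effect=mild | Dose=20mg) = 0.062/0.344 = 0.18023.
Difference = 0.0264.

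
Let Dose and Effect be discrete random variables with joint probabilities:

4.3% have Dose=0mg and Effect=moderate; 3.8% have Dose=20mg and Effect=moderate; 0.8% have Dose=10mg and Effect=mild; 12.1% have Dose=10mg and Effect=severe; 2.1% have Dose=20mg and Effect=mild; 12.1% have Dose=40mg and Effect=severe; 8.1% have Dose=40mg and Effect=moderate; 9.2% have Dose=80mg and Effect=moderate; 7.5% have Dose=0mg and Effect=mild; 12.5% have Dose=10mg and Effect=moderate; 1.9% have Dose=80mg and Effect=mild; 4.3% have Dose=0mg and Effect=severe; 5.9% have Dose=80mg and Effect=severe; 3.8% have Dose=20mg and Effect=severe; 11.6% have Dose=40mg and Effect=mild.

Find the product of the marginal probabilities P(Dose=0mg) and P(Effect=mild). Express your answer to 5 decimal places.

0.03848

P(Dose=0mg) = 0.075 + 0.043 + 0.043 = 0.161.
P(Effect=mild) = 0.075 + 0.008 + 0.021 + 0.116 + 0.019 = 0.239.
Product: 0.161 × 0.239 = 0.03848.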